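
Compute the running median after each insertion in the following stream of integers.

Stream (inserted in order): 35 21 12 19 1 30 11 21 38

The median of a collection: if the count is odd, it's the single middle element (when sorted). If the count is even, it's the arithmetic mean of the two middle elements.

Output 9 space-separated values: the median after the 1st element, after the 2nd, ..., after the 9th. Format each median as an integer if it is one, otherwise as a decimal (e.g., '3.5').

Step 1: insert 35 -> lo=[35] (size 1, max 35) hi=[] (size 0) -> median=35
Step 2: insert 21 -> lo=[21] (size 1, max 21) hi=[35] (size 1, min 35) -> median=28
Step 3: insert 12 -> lo=[12, 21] (size 2, max 21) hi=[35] (size 1, min 35) -> median=21
Step 4: insert 19 -> lo=[12, 19] (size 2, max 19) hi=[21, 35] (size 2, min 21) -> median=20
Step 5: insert 1 -> lo=[1, 12, 19] (size 3, max 19) hi=[21, 35] (size 2, min 21) -> median=19
Step 6: insert 30 -> lo=[1, 12, 19] (size 3, max 19) hi=[21, 30, 35] (size 3, min 21) -> median=20
Step 7: insert 11 -> lo=[1, 11, 12, 19] (size 4, max 19) hi=[21, 30, 35] (size 3, min 21) -> median=19
Step 8: insert 21 -> lo=[1, 11, 12, 19] (size 4, max 19) hi=[21, 21, 30, 35] (size 4, min 21) -> median=20
Step 9: insert 38 -> lo=[1, 11, 12, 19, 21] (size 5, max 21) hi=[21, 30, 35, 38] (size 4, min 21) -> median=21

Answer: 35 28 21 20 19 20 19 20 21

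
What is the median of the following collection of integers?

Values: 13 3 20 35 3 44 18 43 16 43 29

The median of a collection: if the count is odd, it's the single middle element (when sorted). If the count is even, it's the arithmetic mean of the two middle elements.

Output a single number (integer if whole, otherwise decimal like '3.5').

Step 1: insert 13 -> lo=[13] (size 1, max 13) hi=[] (size 0) -> median=13
Step 2: insert 3 -> lo=[3] (size 1, max 3) hi=[13] (size 1, min 13) -> median=8
Step 3: insert 20 -> lo=[3, 13] (size 2, max 13) hi=[20] (size 1, min 20) -> median=13
Step 4: insert 35 -> lo=[3, 13] (size 2, max 13) hi=[20, 35] (size 2, min 20) -> median=16.5
Step 5: insert 3 -> lo=[3, 3, 13] (size 3, max 13) hi=[20, 35] (size 2, min 20) -> median=13
Step 6: insert 44 -> lo=[3, 3, 13] (size 3, max 13) hi=[20, 35, 44] (size 3, min 20) -> median=16.5
Step 7: insert 18 -> lo=[3, 3, 13, 18] (size 4, max 18) hi=[20, 35, 44] (size 3, min 20) -> median=18
Step 8: insert 43 -> lo=[3, 3, 13, 18] (size 4, max 18) hi=[20, 35, 43, 44] (size 4, min 20) -> median=19
Step 9: insert 16 -> lo=[3, 3, 13, 16, 18] (size 5, max 18) hi=[20, 35, 43, 44] (size 4, min 20) -> median=18
Step 10: insert 43 -> lo=[3, 3, 13, 16, 18] (size 5, max 18) hi=[20, 35, 43, 43, 44] (size 5, min 20) -> median=19
Step 11: insert 29 -> lo=[3, 3, 13, 16, 18, 20] (size 6, max 20) hi=[29, 35, 43, 43, 44] (size 5, min 29) -> median=20

Answer: 20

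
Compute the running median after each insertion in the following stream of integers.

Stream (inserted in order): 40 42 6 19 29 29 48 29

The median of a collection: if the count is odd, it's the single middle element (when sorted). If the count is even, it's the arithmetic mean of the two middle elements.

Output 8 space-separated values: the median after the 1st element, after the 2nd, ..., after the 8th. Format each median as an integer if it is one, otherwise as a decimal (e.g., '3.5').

Step 1: insert 40 -> lo=[40] (size 1, max 40) hi=[] (size 0) -> median=40
Step 2: insert 42 -> lo=[40] (size 1, max 40) hi=[42] (size 1, min 42) -> median=41
Step 3: insert 6 -> lo=[6, 40] (size 2, max 40) hi=[42] (size 1, min 42) -> median=40
Step 4: insert 19 -> lo=[6, 19] (size 2, max 19) hi=[40, 42] (size 2, min 40) -> median=29.5
Step 5: insert 29 -> lo=[6, 19, 29] (size 3, max 29) hi=[40, 42] (size 2, min 40) -> median=29
Step 6: insert 29 -> lo=[6, 19, 29] (size 3, max 29) hi=[29, 40, 42] (size 3, min 29) -> median=29
Step 7: insert 48 -> lo=[6, 19, 29, 29] (size 4, max 29) hi=[40, 42, 48] (size 3, min 40) -> median=29
Step 8: insert 29 -> lo=[6, 19, 29, 29] (size 4, max 29) hi=[29, 40, 42, 48] (size 4, min 29) -> median=29

Answer: 40 41 40 29.5 29 29 29 29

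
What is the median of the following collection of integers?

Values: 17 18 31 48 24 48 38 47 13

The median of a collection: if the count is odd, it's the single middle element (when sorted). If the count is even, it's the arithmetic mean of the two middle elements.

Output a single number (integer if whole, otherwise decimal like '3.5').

Step 1: insert 17 -> lo=[17] (size 1, max 17) hi=[] (size 0) -> median=17
Step 2: insert 18 -> lo=[17] (size 1, max 17) hi=[18] (size 1, min 18) -> median=17.5
Step 3: insert 31 -> lo=[17, 18] (size 2, max 18) hi=[31] (size 1, min 31) -> median=18
Step 4: insert 48 -> lo=[17, 18] (size 2, max 18) hi=[31, 48] (size 2, min 31) -> median=24.5
Step 5: insert 24 -> lo=[17, 18, 24] (size 3, max 24) hi=[31, 48] (size 2, min 31) -> median=24
Step 6: insert 48 -> lo=[17, 18, 24] (size 3, max 24) hi=[31, 48, 48] (size 3, min 31) -> median=27.5
Step 7: insert 38 -> lo=[17, 18, 24, 31] (size 4, max 31) hi=[38, 48, 48] (size 3, min 38) -> median=31
Step 8: insert 47 -> lo=[17, 18, 24, 31] (size 4, max 31) hi=[38, 47, 48, 48] (size 4, min 38) -> median=34.5
Step 9: insert 13 -> lo=[13, 17, 18, 24, 31] (size 5, max 31) hi=[38, 47, 48, 48] (size 4, min 38) -> median=31

Answer: 31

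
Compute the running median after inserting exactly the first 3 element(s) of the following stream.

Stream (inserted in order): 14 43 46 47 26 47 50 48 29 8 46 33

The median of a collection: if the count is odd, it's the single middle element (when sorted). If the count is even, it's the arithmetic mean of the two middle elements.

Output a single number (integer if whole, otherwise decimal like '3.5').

Answer: 43

Derivation:
Step 1: insert 14 -> lo=[14] (size 1, max 14) hi=[] (size 0) -> median=14
Step 2: insert 43 -> lo=[14] (size 1, max 14) hi=[43] (size 1, min 43) -> median=28.5
Step 3: insert 46 -> lo=[14, 43] (size 2, max 43) hi=[46] (size 1, min 46) -> median=43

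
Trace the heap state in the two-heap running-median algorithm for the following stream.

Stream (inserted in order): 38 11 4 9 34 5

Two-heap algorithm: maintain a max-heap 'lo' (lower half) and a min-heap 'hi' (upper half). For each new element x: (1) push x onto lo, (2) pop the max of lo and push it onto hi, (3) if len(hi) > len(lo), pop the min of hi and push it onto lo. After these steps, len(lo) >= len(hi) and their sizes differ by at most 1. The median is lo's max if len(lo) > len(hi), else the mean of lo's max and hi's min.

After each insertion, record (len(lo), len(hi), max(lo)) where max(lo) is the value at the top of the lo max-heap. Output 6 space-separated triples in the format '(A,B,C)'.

Step 1: insert 38 -> lo=[38] hi=[] -> (len(lo)=1, len(hi)=0, max(lo)=38)
Step 2: insert 11 -> lo=[11] hi=[38] -> (len(lo)=1, len(hi)=1, max(lo)=11)
Step 3: insert 4 -> lo=[4, 11] hi=[38] -> (len(lo)=2, len(hi)=1, max(lo)=11)
Step 4: insert 9 -> lo=[4, 9] hi=[11, 38] -> (len(lo)=2, len(hi)=2, max(lo)=9)
Step 5: insert 34 -> lo=[4, 9, 11] hi=[34, 38] -> (len(lo)=3, len(hi)=2, max(lo)=11)
Step 6: insert 5 -> lo=[4, 5, 9] hi=[11, 34, 38] -> (len(lo)=3, len(hi)=3, max(lo)=9)

Answer: (1,0,38) (1,1,11) (2,1,11) (2,2,9) (3,2,11) (3,3,9)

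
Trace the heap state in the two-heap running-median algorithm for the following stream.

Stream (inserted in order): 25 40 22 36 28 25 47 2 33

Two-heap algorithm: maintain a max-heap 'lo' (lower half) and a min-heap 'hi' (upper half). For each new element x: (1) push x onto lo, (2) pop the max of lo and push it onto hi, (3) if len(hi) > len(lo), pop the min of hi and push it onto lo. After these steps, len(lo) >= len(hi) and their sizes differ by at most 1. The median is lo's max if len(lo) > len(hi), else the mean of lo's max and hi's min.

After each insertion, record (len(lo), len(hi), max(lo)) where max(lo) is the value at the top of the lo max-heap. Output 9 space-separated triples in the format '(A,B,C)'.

Answer: (1,0,25) (1,1,25) (2,1,25) (2,2,25) (3,2,28) (3,3,25) (4,3,28) (4,4,25) (5,4,28)

Derivation:
Step 1: insert 25 -> lo=[25] hi=[] -> (len(lo)=1, len(hi)=0, max(lo)=25)
Step 2: insert 40 -> lo=[25] hi=[40] -> (len(lo)=1, len(hi)=1, max(lo)=25)
Step 3: insert 22 -> lo=[22, 25] hi=[40] -> (len(lo)=2, len(hi)=1, max(lo)=25)
Step 4: insert 36 -> lo=[22, 25] hi=[36, 40] -> (len(lo)=2, len(hi)=2, max(lo)=25)
Step 5: insert 28 -> lo=[22, 25, 28] hi=[36, 40] -> (len(lo)=3, len(hi)=2, max(lo)=28)
Step 6: insert 25 -> lo=[22, 25, 25] hi=[28, 36, 40] -> (len(lo)=3, len(hi)=3, max(lo)=25)
Step 7: insert 47 -> lo=[22, 25, 25, 28] hi=[36, 40, 47] -> (len(lo)=4, len(hi)=3, max(lo)=28)
Step 8: insert 2 -> lo=[2, 22, 25, 25] hi=[28, 36, 40, 47] -> (len(lo)=4, len(hi)=4, max(lo)=25)
Step 9: insert 33 -> lo=[2, 22, 25, 25, 28] hi=[33, 36, 40, 47] -> (len(lo)=5, len(hi)=4, max(lo)=28)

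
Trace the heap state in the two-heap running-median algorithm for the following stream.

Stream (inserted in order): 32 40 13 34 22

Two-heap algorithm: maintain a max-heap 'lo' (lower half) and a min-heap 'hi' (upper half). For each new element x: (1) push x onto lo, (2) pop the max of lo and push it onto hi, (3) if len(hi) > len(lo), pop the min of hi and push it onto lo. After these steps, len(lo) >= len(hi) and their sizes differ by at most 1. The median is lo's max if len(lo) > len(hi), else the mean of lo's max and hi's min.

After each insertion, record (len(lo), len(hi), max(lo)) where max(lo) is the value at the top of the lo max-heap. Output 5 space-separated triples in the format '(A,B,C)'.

Answer: (1,0,32) (1,1,32) (2,1,32) (2,2,32) (3,2,32)

Derivation:
Step 1: insert 32 -> lo=[32] hi=[] -> (len(lo)=1, len(hi)=0, max(lo)=32)
Step 2: insert 40 -> lo=[32] hi=[40] -> (len(lo)=1, len(hi)=1, max(lo)=32)
Step 3: insert 13 -> lo=[13, 32] hi=[40] -> (len(lo)=2, len(hi)=1, max(lo)=32)
Step 4: insert 34 -> lo=[13, 32] hi=[34, 40] -> (len(lo)=2, len(hi)=2, max(lo)=32)
Step 5: insert 22 -> lo=[13, 22, 32] hi=[34, 40] -> (len(lo)=3, len(hi)=2, max(lo)=32)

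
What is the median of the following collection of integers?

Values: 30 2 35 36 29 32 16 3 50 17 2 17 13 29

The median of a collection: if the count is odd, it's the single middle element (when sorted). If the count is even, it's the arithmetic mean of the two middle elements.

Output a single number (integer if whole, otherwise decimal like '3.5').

Step 1: insert 30 -> lo=[30] (size 1, max 30) hi=[] (size 0) -> median=30
Step 2: insert 2 -> lo=[2] (size 1, max 2) hi=[30] (size 1, min 30) -> median=16
Step 3: insert 35 -> lo=[2, 30] (size 2, max 30) hi=[35] (size 1, min 35) -> median=30
Step 4: insert 36 -> lo=[2, 30] (size 2, max 30) hi=[35, 36] (size 2, min 35) -> median=32.5
Step 5: insert 29 -> lo=[2, 29, 30] (size 3, max 30) hi=[35, 36] (size 2, min 35) -> median=30
Step 6: insert 32 -> lo=[2, 29, 30] (size 3, max 30) hi=[32, 35, 36] (size 3, min 32) -> median=31
Step 7: insert 16 -> lo=[2, 16, 29, 30] (size 4, max 30) hi=[32, 35, 36] (size 3, min 32) -> median=30
Step 8: insert 3 -> lo=[2, 3, 16, 29] (size 4, max 29) hi=[30, 32, 35, 36] (size 4, min 30) -> median=29.5
Step 9: insert 50 -> lo=[2, 3, 16, 29, 30] (size 5, max 30) hi=[32, 35, 36, 50] (size 4, min 32) -> median=30
Step 10: insert 17 -> lo=[2, 3, 16, 17, 29] (size 5, max 29) hi=[30, 32, 35, 36, 50] (size 5, min 30) -> median=29.5
Step 11: insert 2 -> lo=[2, 2, 3, 16, 17, 29] (size 6, max 29) hi=[30, 32, 35, 36, 50] (size 5, min 30) -> median=29
Step 12: insert 17 -> lo=[2, 2, 3, 16, 17, 17] (size 6, max 17) hi=[29, 30, 32, 35, 36, 50] (size 6, min 29) -> median=23
Step 13: insert 13 -> lo=[2, 2, 3, 13, 16, 17, 17] (size 7, max 17) hi=[29, 30, 32, 35, 36, 50] (size 6, min 29) -> median=17
Step 14: insert 29 -> lo=[2, 2, 3, 13, 16, 17, 17] (size 7, max 17) hi=[29, 29, 30, 32, 35, 36, 50] (size 7, min 29) -> median=23

Answer: 23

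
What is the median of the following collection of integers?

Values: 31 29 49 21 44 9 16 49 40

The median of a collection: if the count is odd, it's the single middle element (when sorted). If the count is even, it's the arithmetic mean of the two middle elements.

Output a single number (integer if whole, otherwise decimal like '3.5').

Answer: 31

Derivation:
Step 1: insert 31 -> lo=[31] (size 1, max 31) hi=[] (size 0) -> median=31
Step 2: insert 29 -> lo=[29] (size 1, max 29) hi=[31] (size 1, min 31) -> median=30
Step 3: insert 49 -> lo=[29, 31] (size 2, max 31) hi=[49] (size 1, min 49) -> median=31
Step 4: insert 21 -> lo=[21, 29] (size 2, max 29) hi=[31, 49] (size 2, min 31) -> median=30
Step 5: insert 44 -> lo=[21, 29, 31] (size 3, max 31) hi=[44, 49] (size 2, min 44) -> median=31
Step 6: insert 9 -> lo=[9, 21, 29] (size 3, max 29) hi=[31, 44, 49] (size 3, min 31) -> median=30
Step 7: insert 16 -> lo=[9, 16, 21, 29] (size 4, max 29) hi=[31, 44, 49] (size 3, min 31) -> median=29
Step 8: insert 49 -> lo=[9, 16, 21, 29] (size 4, max 29) hi=[31, 44, 49, 49] (size 4, min 31) -> median=30
Step 9: insert 40 -> lo=[9, 16, 21, 29, 31] (size 5, max 31) hi=[40, 44, 49, 49] (size 4, min 40) -> median=31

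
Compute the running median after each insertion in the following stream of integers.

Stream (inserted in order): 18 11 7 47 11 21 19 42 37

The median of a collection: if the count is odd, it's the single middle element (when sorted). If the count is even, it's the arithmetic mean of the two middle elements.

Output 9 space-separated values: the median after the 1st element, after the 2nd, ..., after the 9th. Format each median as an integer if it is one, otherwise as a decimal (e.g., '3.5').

Step 1: insert 18 -> lo=[18] (size 1, max 18) hi=[] (size 0) -> median=18
Step 2: insert 11 -> lo=[11] (size 1, max 11) hi=[18] (size 1, min 18) -> median=14.5
Step 3: insert 7 -> lo=[7, 11] (size 2, max 11) hi=[18] (size 1, min 18) -> median=11
Step 4: insert 47 -> lo=[7, 11] (size 2, max 11) hi=[18, 47] (size 2, min 18) -> median=14.5
Step 5: insert 11 -> lo=[7, 11, 11] (size 3, max 11) hi=[18, 47] (size 2, min 18) -> median=11
Step 6: insert 21 -> lo=[7, 11, 11] (size 3, max 11) hi=[18, 21, 47] (size 3, min 18) -> median=14.5
Step 7: insert 19 -> lo=[7, 11, 11, 18] (size 4, max 18) hi=[19, 21, 47] (size 3, min 19) -> median=18
Step 8: insert 42 -> lo=[7, 11, 11, 18] (size 4, max 18) hi=[19, 21, 42, 47] (size 4, min 19) -> median=18.5
Step 9: insert 37 -> lo=[7, 11, 11, 18, 19] (size 5, max 19) hi=[21, 37, 42, 47] (size 4, min 21) -> median=19

Answer: 18 14.5 11 14.5 11 14.5 18 18.5 19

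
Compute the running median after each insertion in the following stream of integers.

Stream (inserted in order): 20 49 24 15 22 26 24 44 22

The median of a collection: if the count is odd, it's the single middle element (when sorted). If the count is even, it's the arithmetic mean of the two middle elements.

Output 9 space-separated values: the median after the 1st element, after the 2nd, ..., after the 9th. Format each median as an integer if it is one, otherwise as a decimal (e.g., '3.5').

Step 1: insert 20 -> lo=[20] (size 1, max 20) hi=[] (size 0) -> median=20
Step 2: insert 49 -> lo=[20] (size 1, max 20) hi=[49] (size 1, min 49) -> median=34.5
Step 3: insert 24 -> lo=[20, 24] (size 2, max 24) hi=[49] (size 1, min 49) -> median=24
Step 4: insert 15 -> lo=[15, 20] (size 2, max 20) hi=[24, 49] (size 2, min 24) -> median=22
Step 5: insert 22 -> lo=[15, 20, 22] (size 3, max 22) hi=[24, 49] (size 2, min 24) -> median=22
Step 6: insert 26 -> lo=[15, 20, 22] (size 3, max 22) hi=[24, 26, 49] (size 3, min 24) -> median=23
Step 7: insert 24 -> lo=[15, 20, 22, 24] (size 4, max 24) hi=[24, 26, 49] (size 3, min 24) -> median=24
Step 8: insert 44 -> lo=[15, 20, 22, 24] (size 4, max 24) hi=[24, 26, 44, 49] (size 4, min 24) -> median=24
Step 9: insert 22 -> lo=[15, 20, 22, 22, 24] (size 5, max 24) hi=[24, 26, 44, 49] (size 4, min 24) -> median=24

Answer: 20 34.5 24 22 22 23 24 24 24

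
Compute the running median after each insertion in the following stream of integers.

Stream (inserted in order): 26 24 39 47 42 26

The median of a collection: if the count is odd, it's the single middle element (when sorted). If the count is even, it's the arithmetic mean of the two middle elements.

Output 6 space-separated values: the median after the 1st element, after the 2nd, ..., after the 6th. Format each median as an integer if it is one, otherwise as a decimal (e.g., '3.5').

Step 1: insert 26 -> lo=[26] (size 1, max 26) hi=[] (size 0) -> median=26
Step 2: insert 24 -> lo=[24] (size 1, max 24) hi=[26] (size 1, min 26) -> median=25
Step 3: insert 39 -> lo=[24, 26] (size 2, max 26) hi=[39] (size 1, min 39) -> median=26
Step 4: insert 47 -> lo=[24, 26] (size 2, max 26) hi=[39, 47] (size 2, min 39) -> median=32.5
Step 5: insert 42 -> lo=[24, 26, 39] (size 3, max 39) hi=[42, 47] (size 2, min 42) -> median=39
Step 6: insert 26 -> lo=[24, 26, 26] (size 3, max 26) hi=[39, 42, 47] (size 3, min 39) -> median=32.5

Answer: 26 25 26 32.5 39 32.5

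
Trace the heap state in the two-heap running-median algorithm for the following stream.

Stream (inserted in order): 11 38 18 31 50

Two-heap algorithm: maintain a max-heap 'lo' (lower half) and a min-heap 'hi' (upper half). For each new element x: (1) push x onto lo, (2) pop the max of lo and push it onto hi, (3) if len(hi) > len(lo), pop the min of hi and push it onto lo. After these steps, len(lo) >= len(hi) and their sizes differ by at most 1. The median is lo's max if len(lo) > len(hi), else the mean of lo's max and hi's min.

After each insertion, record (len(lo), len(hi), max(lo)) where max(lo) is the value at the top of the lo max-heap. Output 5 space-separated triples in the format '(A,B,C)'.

Step 1: insert 11 -> lo=[11] hi=[] -> (len(lo)=1, len(hi)=0, max(lo)=11)
Step 2: insert 38 -> lo=[11] hi=[38] -> (len(lo)=1, len(hi)=1, max(lo)=11)
Step 3: insert 18 -> lo=[11, 18] hi=[38] -> (len(lo)=2, len(hi)=1, max(lo)=18)
Step 4: insert 31 -> lo=[11, 18] hi=[31, 38] -> (len(lo)=2, len(hi)=2, max(lo)=18)
Step 5: insert 50 -> lo=[11, 18, 31] hi=[38, 50] -> (len(lo)=3, len(hi)=2, max(lo)=31)

Answer: (1,0,11) (1,1,11) (2,1,18) (2,2,18) (3,2,31)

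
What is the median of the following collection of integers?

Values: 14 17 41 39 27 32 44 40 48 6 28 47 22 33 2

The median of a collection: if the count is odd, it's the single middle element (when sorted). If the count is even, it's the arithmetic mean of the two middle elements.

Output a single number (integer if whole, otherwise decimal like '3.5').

Answer: 32

Derivation:
Step 1: insert 14 -> lo=[14] (size 1, max 14) hi=[] (size 0) -> median=14
Step 2: insert 17 -> lo=[14] (size 1, max 14) hi=[17] (size 1, min 17) -> median=15.5
Step 3: insert 41 -> lo=[14, 17] (size 2, max 17) hi=[41] (size 1, min 41) -> median=17
Step 4: insert 39 -> lo=[14, 17] (size 2, max 17) hi=[39, 41] (size 2, min 39) -> median=28
Step 5: insert 27 -> lo=[14, 17, 27] (size 3, max 27) hi=[39, 41] (size 2, min 39) -> median=27
Step 6: insert 32 -> lo=[14, 17, 27] (size 3, max 27) hi=[32, 39, 41] (size 3, min 32) -> median=29.5
Step 7: insert 44 -> lo=[14, 17, 27, 32] (size 4, max 32) hi=[39, 41, 44] (size 3, min 39) -> median=32
Step 8: insert 40 -> lo=[14, 17, 27, 32] (size 4, max 32) hi=[39, 40, 41, 44] (size 4, min 39) -> median=35.5
Step 9: insert 48 -> lo=[14, 17, 27, 32, 39] (size 5, max 39) hi=[40, 41, 44, 48] (size 4, min 40) -> median=39
Step 10: insert 6 -> lo=[6, 14, 17, 27, 32] (size 5, max 32) hi=[39, 40, 41, 44, 48] (size 5, min 39) -> median=35.5
Step 11: insert 28 -> lo=[6, 14, 17, 27, 28, 32] (size 6, max 32) hi=[39, 40, 41, 44, 48] (size 5, min 39) -> median=32
Step 12: insert 47 -> lo=[6, 14, 17, 27, 28, 32] (size 6, max 32) hi=[39, 40, 41, 44, 47, 48] (size 6, min 39) -> median=35.5
Step 13: insert 22 -> lo=[6, 14, 17, 22, 27, 28, 32] (size 7, max 32) hi=[39, 40, 41, 44, 47, 48] (size 6, min 39) -> median=32
Step 14: insert 33 -> lo=[6, 14, 17, 22, 27, 28, 32] (size 7, max 32) hi=[33, 39, 40, 41, 44, 47, 48] (size 7, min 33) -> median=32.5
Step 15: insert 2 -> lo=[2, 6, 14, 17, 22, 27, 28, 32] (size 8, max 32) hi=[33, 39, 40, 41, 44, 47, 48] (size 7, min 33) -> median=32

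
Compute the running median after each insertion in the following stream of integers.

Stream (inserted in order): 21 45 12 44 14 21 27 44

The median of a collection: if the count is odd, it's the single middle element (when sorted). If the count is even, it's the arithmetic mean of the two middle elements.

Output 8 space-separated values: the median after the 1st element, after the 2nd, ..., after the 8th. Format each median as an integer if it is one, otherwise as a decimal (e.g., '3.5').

Step 1: insert 21 -> lo=[21] (size 1, max 21) hi=[] (size 0) -> median=21
Step 2: insert 45 -> lo=[21] (size 1, max 21) hi=[45] (size 1, min 45) -> median=33
Step 3: insert 12 -> lo=[12, 21] (size 2, max 21) hi=[45] (size 1, min 45) -> median=21
Step 4: insert 44 -> lo=[12, 21] (size 2, max 21) hi=[44, 45] (size 2, min 44) -> median=32.5
Step 5: insert 14 -> lo=[12, 14, 21] (size 3, max 21) hi=[44, 45] (size 2, min 44) -> median=21
Step 6: insert 21 -> lo=[12, 14, 21] (size 3, max 21) hi=[21, 44, 45] (size 3, min 21) -> median=21
Step 7: insert 27 -> lo=[12, 14, 21, 21] (size 4, max 21) hi=[27, 44, 45] (size 3, min 27) -> median=21
Step 8: insert 44 -> lo=[12, 14, 21, 21] (size 4, max 21) hi=[27, 44, 44, 45] (size 4, min 27) -> median=24

Answer: 21 33 21 32.5 21 21 21 24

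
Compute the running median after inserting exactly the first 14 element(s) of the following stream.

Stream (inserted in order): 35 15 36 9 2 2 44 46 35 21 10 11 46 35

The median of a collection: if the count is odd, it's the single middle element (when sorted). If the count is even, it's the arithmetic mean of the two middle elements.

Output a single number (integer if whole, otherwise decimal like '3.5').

Step 1: insert 35 -> lo=[35] (size 1, max 35) hi=[] (size 0) -> median=35
Step 2: insert 15 -> lo=[15] (size 1, max 15) hi=[35] (size 1, min 35) -> median=25
Step 3: insert 36 -> lo=[15, 35] (size 2, max 35) hi=[36] (size 1, min 36) -> median=35
Step 4: insert 9 -> lo=[9, 15] (size 2, max 15) hi=[35, 36] (size 2, min 35) -> median=25
Step 5: insert 2 -> lo=[2, 9, 15] (size 3, max 15) hi=[35, 36] (size 2, min 35) -> median=15
Step 6: insert 2 -> lo=[2, 2, 9] (size 3, max 9) hi=[15, 35, 36] (size 3, min 15) -> median=12
Step 7: insert 44 -> lo=[2, 2, 9, 15] (size 4, max 15) hi=[35, 36, 44] (size 3, min 35) -> median=15
Step 8: insert 46 -> lo=[2, 2, 9, 15] (size 4, max 15) hi=[35, 36, 44, 46] (size 4, min 35) -> median=25
Step 9: insert 35 -> lo=[2, 2, 9, 15, 35] (size 5, max 35) hi=[35, 36, 44, 46] (size 4, min 35) -> median=35
Step 10: insert 21 -> lo=[2, 2, 9, 15, 21] (size 5, max 21) hi=[35, 35, 36, 44, 46] (size 5, min 35) -> median=28
Step 11: insert 10 -> lo=[2, 2, 9, 10, 15, 21] (size 6, max 21) hi=[35, 35, 36, 44, 46] (size 5, min 35) -> median=21
Step 12: insert 11 -> lo=[2, 2, 9, 10, 11, 15] (size 6, max 15) hi=[21, 35, 35, 36, 44, 46] (size 6, min 21) -> median=18
Step 13: insert 46 -> lo=[2, 2, 9, 10, 11, 15, 21] (size 7, max 21) hi=[35, 35, 36, 44, 46, 46] (size 6, min 35) -> median=21
Step 14: insert 35 -> lo=[2, 2, 9, 10, 11, 15, 21] (size 7, max 21) hi=[35, 35, 35, 36, 44, 46, 46] (size 7, min 35) -> median=28

Answer: 28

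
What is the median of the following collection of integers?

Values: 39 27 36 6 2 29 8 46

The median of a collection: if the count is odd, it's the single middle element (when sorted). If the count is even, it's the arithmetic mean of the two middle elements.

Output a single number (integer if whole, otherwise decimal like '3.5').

Step 1: insert 39 -> lo=[39] (size 1, max 39) hi=[] (size 0) -> median=39
Step 2: insert 27 -> lo=[27] (size 1, max 27) hi=[39] (size 1, min 39) -> median=33
Step 3: insert 36 -> lo=[27, 36] (size 2, max 36) hi=[39] (size 1, min 39) -> median=36
Step 4: insert 6 -> lo=[6, 27] (size 2, max 27) hi=[36, 39] (size 2, min 36) -> median=31.5
Step 5: insert 2 -> lo=[2, 6, 27] (size 3, max 27) hi=[36, 39] (size 2, min 36) -> median=27
Step 6: insert 29 -> lo=[2, 6, 27] (size 3, max 27) hi=[29, 36, 39] (size 3, min 29) -> median=28
Step 7: insert 8 -> lo=[2, 6, 8, 27] (size 4, max 27) hi=[29, 36, 39] (size 3, min 29) -> median=27
Step 8: insert 46 -> lo=[2, 6, 8, 27] (size 4, max 27) hi=[29, 36, 39, 46] (size 4, min 29) -> median=28

Answer: 28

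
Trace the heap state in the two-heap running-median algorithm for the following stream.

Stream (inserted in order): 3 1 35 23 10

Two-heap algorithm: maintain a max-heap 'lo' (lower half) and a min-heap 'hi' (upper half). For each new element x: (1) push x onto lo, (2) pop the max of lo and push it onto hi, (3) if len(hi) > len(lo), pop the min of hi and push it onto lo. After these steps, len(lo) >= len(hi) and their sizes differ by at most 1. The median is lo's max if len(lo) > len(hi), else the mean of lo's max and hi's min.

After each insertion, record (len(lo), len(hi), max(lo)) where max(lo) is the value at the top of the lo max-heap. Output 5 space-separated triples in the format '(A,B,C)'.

Step 1: insert 3 -> lo=[3] hi=[] -> (len(lo)=1, len(hi)=0, max(lo)=3)
Step 2: insert 1 -> lo=[1] hi=[3] -> (len(lo)=1, len(hi)=1, max(lo)=1)
Step 3: insert 35 -> lo=[1, 3] hi=[35] -> (len(lo)=2, len(hi)=1, max(lo)=3)
Step 4: insert 23 -> lo=[1, 3] hi=[23, 35] -> (len(lo)=2, len(hi)=2, max(lo)=3)
Step 5: insert 10 -> lo=[1, 3, 10] hi=[23, 35] -> (len(lo)=3, len(hi)=2, max(lo)=10)

Answer: (1,0,3) (1,1,1) (2,1,3) (2,2,3) (3,2,10)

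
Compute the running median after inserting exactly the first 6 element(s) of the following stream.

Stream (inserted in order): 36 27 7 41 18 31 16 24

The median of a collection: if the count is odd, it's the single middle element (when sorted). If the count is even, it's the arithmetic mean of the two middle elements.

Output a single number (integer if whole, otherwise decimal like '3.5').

Step 1: insert 36 -> lo=[36] (size 1, max 36) hi=[] (size 0) -> median=36
Step 2: insert 27 -> lo=[27] (size 1, max 27) hi=[36] (size 1, min 36) -> median=31.5
Step 3: insert 7 -> lo=[7, 27] (size 2, max 27) hi=[36] (size 1, min 36) -> median=27
Step 4: insert 41 -> lo=[7, 27] (size 2, max 27) hi=[36, 41] (size 2, min 36) -> median=31.5
Step 5: insert 18 -> lo=[7, 18, 27] (size 3, max 27) hi=[36, 41] (size 2, min 36) -> median=27
Step 6: insert 31 -> lo=[7, 18, 27] (size 3, max 27) hi=[31, 36, 41] (size 3, min 31) -> median=29

Answer: 29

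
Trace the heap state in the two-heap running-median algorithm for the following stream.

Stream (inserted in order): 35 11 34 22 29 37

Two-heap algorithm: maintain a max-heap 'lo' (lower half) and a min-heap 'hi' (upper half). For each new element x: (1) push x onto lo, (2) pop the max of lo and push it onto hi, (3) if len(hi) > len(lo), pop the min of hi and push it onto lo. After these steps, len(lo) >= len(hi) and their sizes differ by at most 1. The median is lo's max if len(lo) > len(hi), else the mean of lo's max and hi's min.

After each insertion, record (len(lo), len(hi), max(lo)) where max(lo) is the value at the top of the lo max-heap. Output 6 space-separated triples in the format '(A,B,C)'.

Answer: (1,0,35) (1,1,11) (2,1,34) (2,2,22) (3,2,29) (3,3,29)

Derivation:
Step 1: insert 35 -> lo=[35] hi=[] -> (len(lo)=1, len(hi)=0, max(lo)=35)
Step 2: insert 11 -> lo=[11] hi=[35] -> (len(lo)=1, len(hi)=1, max(lo)=11)
Step 3: insert 34 -> lo=[11, 34] hi=[35] -> (len(lo)=2, len(hi)=1, max(lo)=34)
Step 4: insert 22 -> lo=[11, 22] hi=[34, 35] -> (len(lo)=2, len(hi)=2, max(lo)=22)
Step 5: insert 29 -> lo=[11, 22, 29] hi=[34, 35] -> (len(lo)=3, len(hi)=2, max(lo)=29)
Step 6: insert 37 -> lo=[11, 22, 29] hi=[34, 35, 37] -> (len(lo)=3, len(hi)=3, max(lo)=29)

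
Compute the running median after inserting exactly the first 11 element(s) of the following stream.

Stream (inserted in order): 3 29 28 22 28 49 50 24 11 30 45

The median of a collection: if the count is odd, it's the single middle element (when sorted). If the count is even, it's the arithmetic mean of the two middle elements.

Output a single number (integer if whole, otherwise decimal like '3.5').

Step 1: insert 3 -> lo=[3] (size 1, max 3) hi=[] (size 0) -> median=3
Step 2: insert 29 -> lo=[3] (size 1, max 3) hi=[29] (size 1, min 29) -> median=16
Step 3: insert 28 -> lo=[3, 28] (size 2, max 28) hi=[29] (size 1, min 29) -> median=28
Step 4: insert 22 -> lo=[3, 22] (size 2, max 22) hi=[28, 29] (size 2, min 28) -> median=25
Step 5: insert 28 -> lo=[3, 22, 28] (size 3, max 28) hi=[28, 29] (size 2, min 28) -> median=28
Step 6: insert 49 -> lo=[3, 22, 28] (size 3, max 28) hi=[28, 29, 49] (size 3, min 28) -> median=28
Step 7: insert 50 -> lo=[3, 22, 28, 28] (size 4, max 28) hi=[29, 49, 50] (size 3, min 29) -> median=28
Step 8: insert 24 -> lo=[3, 22, 24, 28] (size 4, max 28) hi=[28, 29, 49, 50] (size 4, min 28) -> median=28
Step 9: insert 11 -> lo=[3, 11, 22, 24, 28] (size 5, max 28) hi=[28, 29, 49, 50] (size 4, min 28) -> median=28
Step 10: insert 30 -> lo=[3, 11, 22, 24, 28] (size 5, max 28) hi=[28, 29, 30, 49, 50] (size 5, min 28) -> median=28
Step 11: insert 45 -> lo=[3, 11, 22, 24, 28, 28] (size 6, max 28) hi=[29, 30, 45, 49, 50] (size 5, min 29) -> median=28

Answer: 28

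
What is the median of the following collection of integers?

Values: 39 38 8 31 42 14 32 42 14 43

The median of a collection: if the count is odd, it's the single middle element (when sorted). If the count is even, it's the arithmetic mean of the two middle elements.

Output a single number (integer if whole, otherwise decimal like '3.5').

Answer: 35

Derivation:
Step 1: insert 39 -> lo=[39] (size 1, max 39) hi=[] (size 0) -> median=39
Step 2: insert 38 -> lo=[38] (size 1, max 38) hi=[39] (size 1, min 39) -> median=38.5
Step 3: insert 8 -> lo=[8, 38] (size 2, max 38) hi=[39] (size 1, min 39) -> median=38
Step 4: insert 31 -> lo=[8, 31] (size 2, max 31) hi=[38, 39] (size 2, min 38) -> median=34.5
Step 5: insert 42 -> lo=[8, 31, 38] (size 3, max 38) hi=[39, 42] (size 2, min 39) -> median=38
Step 6: insert 14 -> lo=[8, 14, 31] (size 3, max 31) hi=[38, 39, 42] (size 3, min 38) -> median=34.5
Step 7: insert 32 -> lo=[8, 14, 31, 32] (size 4, max 32) hi=[38, 39, 42] (size 3, min 38) -> median=32
Step 8: insert 42 -> lo=[8, 14, 31, 32] (size 4, max 32) hi=[38, 39, 42, 42] (size 4, min 38) -> median=35
Step 9: insert 14 -> lo=[8, 14, 14, 31, 32] (size 5, max 32) hi=[38, 39, 42, 42] (size 4, min 38) -> median=32
Step 10: insert 43 -> lo=[8, 14, 14, 31, 32] (size 5, max 32) hi=[38, 39, 42, 42, 43] (size 5, min 38) -> median=35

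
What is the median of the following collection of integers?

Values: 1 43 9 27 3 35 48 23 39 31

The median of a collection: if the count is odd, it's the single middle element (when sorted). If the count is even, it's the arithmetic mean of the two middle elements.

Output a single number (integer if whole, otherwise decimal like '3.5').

Answer: 29

Derivation:
Step 1: insert 1 -> lo=[1] (size 1, max 1) hi=[] (size 0) -> median=1
Step 2: insert 43 -> lo=[1] (size 1, max 1) hi=[43] (size 1, min 43) -> median=22
Step 3: insert 9 -> lo=[1, 9] (size 2, max 9) hi=[43] (size 1, min 43) -> median=9
Step 4: insert 27 -> lo=[1, 9] (size 2, max 9) hi=[27, 43] (size 2, min 27) -> median=18
Step 5: insert 3 -> lo=[1, 3, 9] (size 3, max 9) hi=[27, 43] (size 2, min 27) -> median=9
Step 6: insert 35 -> lo=[1, 3, 9] (size 3, max 9) hi=[27, 35, 43] (size 3, min 27) -> median=18
Step 7: insert 48 -> lo=[1, 3, 9, 27] (size 4, max 27) hi=[35, 43, 48] (size 3, min 35) -> median=27
Step 8: insert 23 -> lo=[1, 3, 9, 23] (size 4, max 23) hi=[27, 35, 43, 48] (size 4, min 27) -> median=25
Step 9: insert 39 -> lo=[1, 3, 9, 23, 27] (size 5, max 27) hi=[35, 39, 43, 48] (size 4, min 35) -> median=27
Step 10: insert 31 -> lo=[1, 3, 9, 23, 27] (size 5, max 27) hi=[31, 35, 39, 43, 48] (size 5, min 31) -> median=29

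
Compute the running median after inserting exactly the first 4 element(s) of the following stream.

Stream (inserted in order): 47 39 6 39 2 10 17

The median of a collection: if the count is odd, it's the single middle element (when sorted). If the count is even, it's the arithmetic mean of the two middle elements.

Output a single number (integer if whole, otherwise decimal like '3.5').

Answer: 39

Derivation:
Step 1: insert 47 -> lo=[47] (size 1, max 47) hi=[] (size 0) -> median=47
Step 2: insert 39 -> lo=[39] (size 1, max 39) hi=[47] (size 1, min 47) -> median=43
Step 3: insert 6 -> lo=[6, 39] (size 2, max 39) hi=[47] (size 1, min 47) -> median=39
Step 4: insert 39 -> lo=[6, 39] (size 2, max 39) hi=[39, 47] (size 2, min 39) -> median=39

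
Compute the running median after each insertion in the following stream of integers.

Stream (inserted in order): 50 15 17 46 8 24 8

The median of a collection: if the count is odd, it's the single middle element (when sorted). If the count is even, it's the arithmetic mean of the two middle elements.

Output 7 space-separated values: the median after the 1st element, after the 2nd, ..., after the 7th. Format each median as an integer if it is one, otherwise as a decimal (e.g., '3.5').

Answer: 50 32.5 17 31.5 17 20.5 17

Derivation:
Step 1: insert 50 -> lo=[50] (size 1, max 50) hi=[] (size 0) -> median=50
Step 2: insert 15 -> lo=[15] (size 1, max 15) hi=[50] (size 1, min 50) -> median=32.5
Step 3: insert 17 -> lo=[15, 17] (size 2, max 17) hi=[50] (size 1, min 50) -> median=17
Step 4: insert 46 -> lo=[15, 17] (size 2, max 17) hi=[46, 50] (size 2, min 46) -> median=31.5
Step 5: insert 8 -> lo=[8, 15, 17] (size 3, max 17) hi=[46, 50] (size 2, min 46) -> median=17
Step 6: insert 24 -> lo=[8, 15, 17] (size 3, max 17) hi=[24, 46, 50] (size 3, min 24) -> median=20.5
Step 7: insert 8 -> lo=[8, 8, 15, 17] (size 4, max 17) hi=[24, 46, 50] (size 3, min 24) -> median=17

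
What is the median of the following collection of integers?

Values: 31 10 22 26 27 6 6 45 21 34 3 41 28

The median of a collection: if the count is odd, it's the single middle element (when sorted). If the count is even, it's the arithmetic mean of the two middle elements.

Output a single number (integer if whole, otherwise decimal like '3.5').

Step 1: insert 31 -> lo=[31] (size 1, max 31) hi=[] (size 0) -> median=31
Step 2: insert 10 -> lo=[10] (size 1, max 10) hi=[31] (size 1, min 31) -> median=20.5
Step 3: insert 22 -> lo=[10, 22] (size 2, max 22) hi=[31] (size 1, min 31) -> median=22
Step 4: insert 26 -> lo=[10, 22] (size 2, max 22) hi=[26, 31] (size 2, min 26) -> median=24
Step 5: insert 27 -> lo=[10, 22, 26] (size 3, max 26) hi=[27, 31] (size 2, min 27) -> median=26
Step 6: insert 6 -> lo=[6, 10, 22] (size 3, max 22) hi=[26, 27, 31] (size 3, min 26) -> median=24
Step 7: insert 6 -> lo=[6, 6, 10, 22] (size 4, max 22) hi=[26, 27, 31] (size 3, min 26) -> median=22
Step 8: insert 45 -> lo=[6, 6, 10, 22] (size 4, max 22) hi=[26, 27, 31, 45] (size 4, min 26) -> median=24
Step 9: insert 21 -> lo=[6, 6, 10, 21, 22] (size 5, max 22) hi=[26, 27, 31, 45] (size 4, min 26) -> median=22
Step 10: insert 34 -> lo=[6, 6, 10, 21, 22] (size 5, max 22) hi=[26, 27, 31, 34, 45] (size 5, min 26) -> median=24
Step 11: insert 3 -> lo=[3, 6, 6, 10, 21, 22] (size 6, max 22) hi=[26, 27, 31, 34, 45] (size 5, min 26) -> median=22
Step 12: insert 41 -> lo=[3, 6, 6, 10, 21, 22] (size 6, max 22) hi=[26, 27, 31, 34, 41, 45] (size 6, min 26) -> median=24
Step 13: insert 28 -> lo=[3, 6, 6, 10, 21, 22, 26] (size 7, max 26) hi=[27, 28, 31, 34, 41, 45] (size 6, min 27) -> median=26

Answer: 26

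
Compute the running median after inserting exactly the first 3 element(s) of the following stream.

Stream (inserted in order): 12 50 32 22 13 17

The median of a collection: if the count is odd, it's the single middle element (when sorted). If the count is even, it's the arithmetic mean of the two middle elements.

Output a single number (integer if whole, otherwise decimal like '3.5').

Step 1: insert 12 -> lo=[12] (size 1, max 12) hi=[] (size 0) -> median=12
Step 2: insert 50 -> lo=[12] (size 1, max 12) hi=[50] (size 1, min 50) -> median=31
Step 3: insert 32 -> lo=[12, 32] (size 2, max 32) hi=[50] (size 1, min 50) -> median=32

Answer: 32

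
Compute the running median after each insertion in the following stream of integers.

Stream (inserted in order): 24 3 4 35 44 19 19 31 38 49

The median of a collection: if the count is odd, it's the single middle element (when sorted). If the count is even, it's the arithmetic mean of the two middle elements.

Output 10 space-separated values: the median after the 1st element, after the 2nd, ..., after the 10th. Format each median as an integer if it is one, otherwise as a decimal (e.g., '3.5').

Step 1: insert 24 -> lo=[24] (size 1, max 24) hi=[] (size 0) -> median=24
Step 2: insert 3 -> lo=[3] (size 1, max 3) hi=[24] (size 1, min 24) -> median=13.5
Step 3: insert 4 -> lo=[3, 4] (size 2, max 4) hi=[24] (size 1, min 24) -> median=4
Step 4: insert 35 -> lo=[3, 4] (size 2, max 4) hi=[24, 35] (size 2, min 24) -> median=14
Step 5: insert 44 -> lo=[3, 4, 24] (size 3, max 24) hi=[35, 44] (size 2, min 35) -> median=24
Step 6: insert 19 -> lo=[3, 4, 19] (size 3, max 19) hi=[24, 35, 44] (size 3, min 24) -> median=21.5
Step 7: insert 19 -> lo=[3, 4, 19, 19] (size 4, max 19) hi=[24, 35, 44] (size 3, min 24) -> median=19
Step 8: insert 31 -> lo=[3, 4, 19, 19] (size 4, max 19) hi=[24, 31, 35, 44] (size 4, min 24) -> median=21.5
Step 9: insert 38 -> lo=[3, 4, 19, 19, 24] (size 5, max 24) hi=[31, 35, 38, 44] (size 4, min 31) -> median=24
Step 10: insert 49 -> lo=[3, 4, 19, 19, 24] (size 5, max 24) hi=[31, 35, 38, 44, 49] (size 5, min 31) -> median=27.5

Answer: 24 13.5 4 14 24 21.5 19 21.5 24 27.5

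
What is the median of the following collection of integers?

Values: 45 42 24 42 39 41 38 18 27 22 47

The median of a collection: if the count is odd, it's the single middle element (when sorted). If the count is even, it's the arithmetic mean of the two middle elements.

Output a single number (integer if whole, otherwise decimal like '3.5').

Answer: 39

Derivation:
Step 1: insert 45 -> lo=[45] (size 1, max 45) hi=[] (size 0) -> median=45
Step 2: insert 42 -> lo=[42] (size 1, max 42) hi=[45] (size 1, min 45) -> median=43.5
Step 3: insert 24 -> lo=[24, 42] (size 2, max 42) hi=[45] (size 1, min 45) -> median=42
Step 4: insert 42 -> lo=[24, 42] (size 2, max 42) hi=[42, 45] (size 2, min 42) -> median=42
Step 5: insert 39 -> lo=[24, 39, 42] (size 3, max 42) hi=[42, 45] (size 2, min 42) -> median=42
Step 6: insert 41 -> lo=[24, 39, 41] (size 3, max 41) hi=[42, 42, 45] (size 3, min 42) -> median=41.5
Step 7: insert 38 -> lo=[24, 38, 39, 41] (size 4, max 41) hi=[42, 42, 45] (size 3, min 42) -> median=41
Step 8: insert 18 -> lo=[18, 24, 38, 39] (size 4, max 39) hi=[41, 42, 42, 45] (size 4, min 41) -> median=40
Step 9: insert 27 -> lo=[18, 24, 27, 38, 39] (size 5, max 39) hi=[41, 42, 42, 45] (size 4, min 41) -> median=39
Step 10: insert 22 -> lo=[18, 22, 24, 27, 38] (size 5, max 38) hi=[39, 41, 42, 42, 45] (size 5, min 39) -> median=38.5
Step 11: insert 47 -> lo=[18, 22, 24, 27, 38, 39] (size 6, max 39) hi=[41, 42, 42, 45, 47] (size 5, min 41) -> median=39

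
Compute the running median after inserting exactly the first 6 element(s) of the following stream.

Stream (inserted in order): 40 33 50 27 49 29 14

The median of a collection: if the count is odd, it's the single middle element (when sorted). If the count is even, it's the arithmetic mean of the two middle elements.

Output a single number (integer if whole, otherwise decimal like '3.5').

Step 1: insert 40 -> lo=[40] (size 1, max 40) hi=[] (size 0) -> median=40
Step 2: insert 33 -> lo=[33] (size 1, max 33) hi=[40] (size 1, min 40) -> median=36.5
Step 3: insert 50 -> lo=[33, 40] (size 2, max 40) hi=[50] (size 1, min 50) -> median=40
Step 4: insert 27 -> lo=[27, 33] (size 2, max 33) hi=[40, 50] (size 2, min 40) -> median=36.5
Step 5: insert 49 -> lo=[27, 33, 40] (size 3, max 40) hi=[49, 50] (size 2, min 49) -> median=40
Step 6: insert 29 -> lo=[27, 29, 33] (size 3, max 33) hi=[40, 49, 50] (size 3, min 40) -> median=36.5

Answer: 36.5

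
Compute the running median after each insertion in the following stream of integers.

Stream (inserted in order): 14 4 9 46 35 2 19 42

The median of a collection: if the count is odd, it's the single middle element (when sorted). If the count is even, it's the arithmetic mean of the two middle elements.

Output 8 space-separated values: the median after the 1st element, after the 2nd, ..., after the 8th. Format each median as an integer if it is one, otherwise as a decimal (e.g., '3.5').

Answer: 14 9 9 11.5 14 11.5 14 16.5

Derivation:
Step 1: insert 14 -> lo=[14] (size 1, max 14) hi=[] (size 0) -> median=14
Step 2: insert 4 -> lo=[4] (size 1, max 4) hi=[14] (size 1, min 14) -> median=9
Step 3: insert 9 -> lo=[4, 9] (size 2, max 9) hi=[14] (size 1, min 14) -> median=9
Step 4: insert 46 -> lo=[4, 9] (size 2, max 9) hi=[14, 46] (size 2, min 14) -> median=11.5
Step 5: insert 35 -> lo=[4, 9, 14] (size 3, max 14) hi=[35, 46] (size 2, min 35) -> median=14
Step 6: insert 2 -> lo=[2, 4, 9] (size 3, max 9) hi=[14, 35, 46] (size 3, min 14) -> median=11.5
Step 7: insert 19 -> lo=[2, 4, 9, 14] (size 4, max 14) hi=[19, 35, 46] (size 3, min 19) -> median=14
Step 8: insert 42 -> lo=[2, 4, 9, 14] (size 4, max 14) hi=[19, 35, 42, 46] (size 4, min 19) -> median=16.5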